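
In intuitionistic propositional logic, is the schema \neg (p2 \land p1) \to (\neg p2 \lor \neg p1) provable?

No

This is the constructively invalid direction of De Morgan's law for conjunction, which is not intuitionistically valid.
A Kripke countermodel: worlds u0, u1, u2; order generated by u0 \le u1, u0 \le u2; atoms true at each world — u0:{}; u1:{p2}; u2:{p1}.
u0 \nVdash \neg (p2 \land p1) \to (\neg p2 \lor \neg p1): already at u0 itself, u0 \Vdash \neg (p2 \land p1) but u0 \nVdash \neg p2 \lor \neg p1.
u0 \nVdash \neg p2 \lor \neg p1: neither disjunct is forced at u0.
u0 \nVdash \neg p2 since u1 is accessible from u0 and u1 \Vdash p2.
So the root u0 does not force the formula.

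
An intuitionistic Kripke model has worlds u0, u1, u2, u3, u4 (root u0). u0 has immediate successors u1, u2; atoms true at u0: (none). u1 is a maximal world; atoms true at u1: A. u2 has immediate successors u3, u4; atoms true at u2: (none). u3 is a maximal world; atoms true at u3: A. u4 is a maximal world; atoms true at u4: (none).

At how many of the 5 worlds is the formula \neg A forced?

u0: does not force it — u0 \nVdash \neg A since u1 is accessible from u0 and u1 \Vdash A.
u1: does not force it — u1 \nVdash \neg A since u1 is accessible from u1 and u1 \Vdash A.
u2: does not force it — u2 \nVdash \neg A since u3 is accessible from u2 and u3 \Vdash A.
u3: does not force it.
u4: forces it.
Worlds forcing the formula: {u4}.

1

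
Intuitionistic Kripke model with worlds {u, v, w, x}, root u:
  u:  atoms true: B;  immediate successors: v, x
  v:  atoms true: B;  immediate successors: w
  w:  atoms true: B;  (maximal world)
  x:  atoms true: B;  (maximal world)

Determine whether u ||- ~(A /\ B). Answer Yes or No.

Yes

u ||- ~(A /\ B): no world accessible from u forces A /\ B.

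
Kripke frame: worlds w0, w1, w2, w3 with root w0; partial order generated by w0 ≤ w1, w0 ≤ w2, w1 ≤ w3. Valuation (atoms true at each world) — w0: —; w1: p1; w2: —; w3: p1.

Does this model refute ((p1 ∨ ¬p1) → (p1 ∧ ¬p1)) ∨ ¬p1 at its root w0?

Yes

w0 ⊮ ((p1 ∨ ¬p1) → (p1 ∧ ¬p1)) ∨ ¬p1: neither disjunct is forced at w0.
w0 ⊮ (p1 ∨ ¬p1) → (p1 ∧ ¬p1): at the accessible world w1, w1 ⊩ p1 ∨ ¬p1 but w1 ⊮ p1 ∧ ¬p1.
w1 ⊮ p1 ∧ ¬p1 since w1 fails ¬p1.
So the root w0 does not force ((p1 ∨ ¬p1) → (p1 ∧ ¬p1)) ∨ ¬p1; the model is a countermodel.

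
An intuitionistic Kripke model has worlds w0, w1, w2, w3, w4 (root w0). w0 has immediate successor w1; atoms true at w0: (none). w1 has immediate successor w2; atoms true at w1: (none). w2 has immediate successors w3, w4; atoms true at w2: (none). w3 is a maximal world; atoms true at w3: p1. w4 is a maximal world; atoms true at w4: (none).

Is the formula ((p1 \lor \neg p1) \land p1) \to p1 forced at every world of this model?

Yes

w0 \Vdash ((p1 \lor \neg p1) \land p1) \to p1: every world accessible from w0 that forces (p1 \lor \neg p1) \land p1 (namely w3) also forces p1.
Since the root w0 forces ((p1 \lor \neg p1) \land p1) \to p1 and forcing is persistent (monotone upward), every world forces it.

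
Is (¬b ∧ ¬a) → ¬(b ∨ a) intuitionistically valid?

This is a constructively valid De Morgan direction (conjunction of negations to negated disjunction), which is intuitionistically derivable.
If both ¬b and ¬a hold at a world, no accessible world forces b or forces a, so none forces b ∨ a.

Yes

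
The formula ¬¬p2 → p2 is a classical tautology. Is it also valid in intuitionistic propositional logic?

No

This is double-negation elimination, which is not intuitionistically valid.
A Kripke countermodel: worlds 0, 1; order generated by 0 ≤ 1; atoms true at each world — 0:{}; 1:{p2}.
0 ⊮ ¬¬p2 → p2: already at 0 itself, 0 ⊩ ¬¬p2 but 0 ⊮ p2.
0 lacks atom p2, so 0 ⊮ p2.
So the root 0 does not force the formula.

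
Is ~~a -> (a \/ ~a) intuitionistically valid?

No

This is a variant of double-negation elimination (deriving excluded middle from double negation), which is not intuitionistically valid.
A Kripke countermodel: worlds s0, s1; order generated by s0 <= s1; atoms true at each world — s0:{}; s1:{a}.
s0 ||-/- ~~a -> (a \/ ~a): already at s0 itself, s0 ||- ~~a but s0 ||-/- a \/ ~a.
s0 ||-/- a \/ ~a: neither disjunct is forced at s0.
s0 lacks atom a, so s0 ||-/- a.
So the root s0 does not force the formula.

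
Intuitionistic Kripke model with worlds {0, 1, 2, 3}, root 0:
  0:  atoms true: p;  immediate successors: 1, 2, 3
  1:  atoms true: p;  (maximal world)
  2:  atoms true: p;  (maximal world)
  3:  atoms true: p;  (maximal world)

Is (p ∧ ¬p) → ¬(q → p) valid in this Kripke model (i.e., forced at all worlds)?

Yes

0 ⊩ (p ∧ ¬p) → ¬(q → p) vacuously: no world accessible from 0 forces the antecedent p ∧ ¬p.
Since the root 0 forces (p ∧ ¬p) → ¬(q → p) and forcing is persistent (monotone upward), every world forces it.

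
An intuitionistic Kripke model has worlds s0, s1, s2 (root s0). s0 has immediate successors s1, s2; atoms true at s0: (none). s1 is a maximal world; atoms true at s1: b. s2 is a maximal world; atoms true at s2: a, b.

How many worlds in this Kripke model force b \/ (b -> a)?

s0: does not force it — s0 ||-/- b \/ (b -> a): neither disjunct is forced at s0.
s1: forces it.
s2: forces it.
Worlds forcing the formula: {s1, s2}.

2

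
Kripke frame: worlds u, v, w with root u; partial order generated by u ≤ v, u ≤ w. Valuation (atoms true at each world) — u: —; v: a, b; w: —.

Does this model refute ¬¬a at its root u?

u ⊮ ¬¬a since w is accessible from u and w ⊩ ¬a.
w ⊩ ¬a: no world accessible from w forces a.
So the root u does not force ¬¬a; the model is a countermodel.

Yes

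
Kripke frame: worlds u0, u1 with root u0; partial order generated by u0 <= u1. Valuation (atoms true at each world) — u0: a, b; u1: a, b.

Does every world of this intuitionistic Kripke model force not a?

Not every world: u0 does not force not a.
u0 does not force not a since u0 is accessible from u0 and u0 forces a.

No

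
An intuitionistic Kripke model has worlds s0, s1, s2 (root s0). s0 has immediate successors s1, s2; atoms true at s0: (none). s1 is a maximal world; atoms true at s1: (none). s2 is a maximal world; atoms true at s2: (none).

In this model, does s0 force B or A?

No

s0 does not force B or A: neither disjunct is forced at s0.
s0 lacks atom B, so s0 does not force B.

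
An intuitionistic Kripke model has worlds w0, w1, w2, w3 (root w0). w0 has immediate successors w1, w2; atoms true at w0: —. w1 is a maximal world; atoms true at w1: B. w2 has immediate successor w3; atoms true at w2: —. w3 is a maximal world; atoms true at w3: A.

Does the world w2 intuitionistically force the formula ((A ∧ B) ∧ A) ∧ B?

No

w2 ⊮ ((A ∧ B) ∧ A) ∧ B since w2 fails (A ∧ B) ∧ A.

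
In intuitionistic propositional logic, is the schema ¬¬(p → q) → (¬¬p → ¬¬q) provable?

Yes

This is the distribution of double negation over implication, which is intuitionistically derivable.
Assume ¬¬(p → q) and ¬¬p; suppose ¬q. Then p → q would give ¬p (by contraposition), contradicting ¬¬p; so ¬(p → q), contradicting ¬¬(p → q). Hence ¬¬q.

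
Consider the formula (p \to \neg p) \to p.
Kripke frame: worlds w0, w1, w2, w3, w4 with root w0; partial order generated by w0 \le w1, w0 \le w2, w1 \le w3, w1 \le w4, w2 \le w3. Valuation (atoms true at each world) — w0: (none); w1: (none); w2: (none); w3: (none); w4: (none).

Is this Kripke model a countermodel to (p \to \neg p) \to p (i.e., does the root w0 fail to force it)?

Yes

w0 \nVdash (p \to \neg p) \to p: already at w0 itself, w0 \Vdash p \to \neg p but w0 \nVdash p.
w0 lacks atom p, so w0 \nVdash p.
So the root w0 does not force (p \to \neg p) \to p; the model is a countermodel.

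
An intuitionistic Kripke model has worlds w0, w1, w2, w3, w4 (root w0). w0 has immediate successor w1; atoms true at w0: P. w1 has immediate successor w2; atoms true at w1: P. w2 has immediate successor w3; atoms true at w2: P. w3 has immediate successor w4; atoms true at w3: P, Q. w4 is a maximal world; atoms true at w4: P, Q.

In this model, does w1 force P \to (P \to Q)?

w1 \nVdash P \to (P \to Q): already at w1 itself, w1 \Vdash P but w1 \nVdash P \to Q.
w1 \nVdash P \to Q: already at w1 itself, w1 \Vdash P but w1 \nVdash Q.
w1 lacks atom Q, so w1 \nVdash Q.

No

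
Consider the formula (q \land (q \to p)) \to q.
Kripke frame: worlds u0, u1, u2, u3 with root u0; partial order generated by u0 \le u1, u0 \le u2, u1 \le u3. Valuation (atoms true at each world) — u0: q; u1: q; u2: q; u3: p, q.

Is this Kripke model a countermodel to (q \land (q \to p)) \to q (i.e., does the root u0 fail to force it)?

u0 \Vdash (q \land (q \to p)) \to q: every world accessible from u0 that forces q \land (q \to p) (namely u3) also forces q.
So the root u0 forces (q \land (q \to p)) \to q; the model is not a countermodel.

No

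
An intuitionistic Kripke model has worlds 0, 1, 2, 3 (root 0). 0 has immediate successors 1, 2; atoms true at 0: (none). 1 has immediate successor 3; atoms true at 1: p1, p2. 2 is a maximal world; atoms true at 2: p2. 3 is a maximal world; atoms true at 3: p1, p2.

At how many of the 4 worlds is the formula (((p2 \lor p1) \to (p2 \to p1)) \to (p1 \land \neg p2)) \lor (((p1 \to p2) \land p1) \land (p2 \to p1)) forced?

3

0: does not force it — 0 \nVdash (((p2 \lor p1) \to (p2 \to p1)) \to (p1 \land \neg p2)) \lor (((p1 \to p2) \land p1) \land (p2 \to p1)): neither disjunct is forced at 0.
1: forces it.
2: forces it.
3: forces it.
Worlds forcing the formula: {1, 2, 3}.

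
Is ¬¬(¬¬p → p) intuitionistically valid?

Yes

This is the double negation of double-negation elimination, which is intuitionistically derivable.
By Glivenko's theorem the double negation of any classical propositional tautology is intuitionistically provable; ¬¬p → p is classically a tautology.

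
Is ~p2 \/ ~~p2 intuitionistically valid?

This is the weak law of excluded middle, which is not intuitionistically valid.
A Kripke countermodel: worlds w0, w1, w2; order generated by w0 <= w1, w0 <= w2; atoms true at each world — w0:{}; w1:{p2}; w2:{}.
w0 ||-/- ~p2 \/ ~~p2: neither disjunct is forced at w0.
w0 ||-/- ~p2 since w1 is accessible from w0 and w1 ||- p2.
So the root w0 does not force the formula.

No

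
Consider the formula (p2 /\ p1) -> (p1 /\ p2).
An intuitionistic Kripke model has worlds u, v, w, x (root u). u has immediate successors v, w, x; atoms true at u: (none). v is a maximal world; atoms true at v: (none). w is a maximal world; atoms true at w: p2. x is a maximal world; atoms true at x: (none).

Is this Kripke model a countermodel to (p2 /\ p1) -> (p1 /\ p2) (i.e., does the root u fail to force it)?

No

u ||- (p2 /\ p1) -> (p1 /\ p2) vacuously: no world accessible from u forces the antecedent p2 /\ p1.
So the root u forces (p2 /\ p1) -> (p1 /\ p2); the model is not a countermodel.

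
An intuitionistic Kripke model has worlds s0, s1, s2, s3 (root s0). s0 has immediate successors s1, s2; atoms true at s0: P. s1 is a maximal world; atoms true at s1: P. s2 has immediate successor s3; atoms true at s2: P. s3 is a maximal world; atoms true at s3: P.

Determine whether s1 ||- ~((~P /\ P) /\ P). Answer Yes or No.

Yes

s1 ||- ~((~P /\ P) /\ P): no world accessible from s1 forces (~P /\ P) /\ P.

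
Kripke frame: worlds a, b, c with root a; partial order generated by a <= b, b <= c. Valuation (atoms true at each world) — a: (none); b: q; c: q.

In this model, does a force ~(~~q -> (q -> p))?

a ||- ~(~~q -> (q -> p)): no world accessible from a forces ~~q -> (q -> p).

Yes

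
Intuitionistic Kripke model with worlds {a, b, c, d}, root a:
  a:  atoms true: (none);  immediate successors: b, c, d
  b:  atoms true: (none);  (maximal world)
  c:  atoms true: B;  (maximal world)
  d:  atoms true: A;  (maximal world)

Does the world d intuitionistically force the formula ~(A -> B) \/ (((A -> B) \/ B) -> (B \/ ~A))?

Yes

d ||- ~(A -> B) \/ (((A -> B) \/ B) -> (B \/ ~A)) via the disjunct ~(A -> B).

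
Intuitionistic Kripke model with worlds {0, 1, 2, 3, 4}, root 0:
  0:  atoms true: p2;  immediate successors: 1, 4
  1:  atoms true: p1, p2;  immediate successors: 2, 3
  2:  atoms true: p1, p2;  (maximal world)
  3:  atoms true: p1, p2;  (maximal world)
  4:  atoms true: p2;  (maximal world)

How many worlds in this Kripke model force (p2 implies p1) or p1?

3

0: does not force it — 0 does not force (p2 implies p1) or p1: neither disjunct is forced at 0.
1: forces it.
2: forces it.
3: forces it.
4: does not force it — 4 does not force (p2 implies p1) or p1: neither disjunct is forced at 4.
Worlds forcing the formula: {1, 2, 3}.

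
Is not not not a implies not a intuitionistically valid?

Yes

This is triple-negation reduction, which is intuitionistically derivable.
Assume not not not a and suppose a. Then not not a (double-negation introduction), contradicting not not not a. So not a.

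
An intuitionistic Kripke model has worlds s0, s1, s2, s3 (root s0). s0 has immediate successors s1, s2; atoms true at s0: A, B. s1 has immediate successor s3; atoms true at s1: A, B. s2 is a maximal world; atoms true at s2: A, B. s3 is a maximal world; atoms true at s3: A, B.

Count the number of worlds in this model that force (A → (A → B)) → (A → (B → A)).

4

s0: forces it.
s1: forces it.
s2: forces it.
s3: forces it.
Worlds forcing the formula: {s0, s1, s2, s3}.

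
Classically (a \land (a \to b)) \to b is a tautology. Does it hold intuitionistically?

This is modus ponens in implicational form, which is intuitionistically derivable.
If a world forces a and a \to b, then applying the implication at that world (which is accessible from itself) gives b.

Yes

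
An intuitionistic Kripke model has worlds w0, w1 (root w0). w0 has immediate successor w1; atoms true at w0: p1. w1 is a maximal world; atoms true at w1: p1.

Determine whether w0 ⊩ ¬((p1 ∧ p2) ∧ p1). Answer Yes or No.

w0 ⊩ ¬((p1 ∧ p2) ∧ p1): no world accessible from w0 forces (p1 ∧ p2) ∧ p1.

Yes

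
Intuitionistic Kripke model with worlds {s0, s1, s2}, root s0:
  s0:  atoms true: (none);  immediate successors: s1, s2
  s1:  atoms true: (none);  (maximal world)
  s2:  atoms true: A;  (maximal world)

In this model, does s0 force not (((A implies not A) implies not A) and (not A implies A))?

No

s0 does not force not (((A implies not A) implies not A) and (not A implies A)) since s2 is accessible from s0 and s2 forces ((A implies not A) implies not A) and (not A implies A).
s2 forces ((A implies not A) implies not A) and (not A implies A) since s2 forces both conjuncts.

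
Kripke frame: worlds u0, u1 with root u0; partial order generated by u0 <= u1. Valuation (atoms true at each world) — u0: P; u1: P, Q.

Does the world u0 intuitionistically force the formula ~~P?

Yes

u0 ||- ~~P: no world accessible from u0 forces ~P.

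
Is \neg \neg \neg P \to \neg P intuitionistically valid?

Yes

This is triple-negation reduction, which is intuitionistically derivable.
Assume \neg \neg \neg P and suppose P. Then \neg \neg P (double-negation introduction), contradicting \neg \neg \neg P. So \neg P.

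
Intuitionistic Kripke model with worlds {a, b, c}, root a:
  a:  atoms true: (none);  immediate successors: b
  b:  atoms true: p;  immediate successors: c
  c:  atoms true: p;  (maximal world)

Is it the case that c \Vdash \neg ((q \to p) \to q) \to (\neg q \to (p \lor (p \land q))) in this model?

Yes

c \Vdash \neg ((q \to p) \to q) \to (\neg q \to (p \lor (p \land q))): every world accessible from c that forces \neg ((q \to p) \to q) (namely c) also forces \neg q \to (p \lor (p \land q)).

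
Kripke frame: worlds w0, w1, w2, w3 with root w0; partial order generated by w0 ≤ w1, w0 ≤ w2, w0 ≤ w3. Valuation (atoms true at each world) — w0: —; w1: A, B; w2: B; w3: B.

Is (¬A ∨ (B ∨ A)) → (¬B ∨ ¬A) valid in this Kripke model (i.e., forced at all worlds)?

Not every world: w0 ⊮ (¬A ∨ (B ∨ A)) → (¬B ∨ ¬A).
w0 ⊮ (¬A ∨ (B ∨ A)) → (¬B ∨ ¬A): at the accessible world w1, w1 ⊩ ¬A ∨ (B ∨ A) but w1 ⊮ ¬B ∨ ¬A.
w1 ⊮ ¬B ∨ ¬A: neither disjunct is forced at w1.
w1 ⊮ ¬B since w1 is accessible from w1 and w1 ⊩ B.

No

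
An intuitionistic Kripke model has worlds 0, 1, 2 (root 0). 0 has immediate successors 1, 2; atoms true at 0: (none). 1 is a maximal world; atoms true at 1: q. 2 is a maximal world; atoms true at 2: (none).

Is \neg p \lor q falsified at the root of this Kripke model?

No

0 \Vdash \neg p \lor q via the disjunct \neg p.
So the root 0 forces \neg p \lor q; the model is not a countermodel.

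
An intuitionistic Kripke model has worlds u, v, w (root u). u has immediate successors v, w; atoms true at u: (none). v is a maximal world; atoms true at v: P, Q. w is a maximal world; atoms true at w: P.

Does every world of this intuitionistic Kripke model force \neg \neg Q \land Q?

Not every world: u \nVdash \neg \neg Q \land Q.
u \nVdash \neg \neg Q \land Q since u fails \neg \neg Q.

No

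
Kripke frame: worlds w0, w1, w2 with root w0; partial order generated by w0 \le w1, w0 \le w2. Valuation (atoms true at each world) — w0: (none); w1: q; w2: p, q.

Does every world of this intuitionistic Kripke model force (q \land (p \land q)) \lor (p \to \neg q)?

Not every world: w0 \nVdash (q \land (p \land q)) \lor (p \to \neg q).
w0 \nVdash (q \land (p \land q)) \lor (p \to \neg q): neither disjunct is forced at w0.
w0 \nVdash q \land (p \land q) since w0 fails q.

No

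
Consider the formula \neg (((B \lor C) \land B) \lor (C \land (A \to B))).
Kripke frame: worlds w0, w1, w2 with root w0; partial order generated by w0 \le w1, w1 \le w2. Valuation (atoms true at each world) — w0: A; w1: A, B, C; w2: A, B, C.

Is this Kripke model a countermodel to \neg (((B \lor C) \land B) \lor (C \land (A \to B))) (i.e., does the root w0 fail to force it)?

Yes

w0 \nVdash \neg (((B \lor C) \land B) \lor (C \land (A \to B))) since w1 is accessible from w0 and w1 \Vdash ((B \lor C) \land B) \lor (C \land (A \to B)).
w1 \Vdash ((B \lor C) \land B) \lor (C \land (A \to B)) via the disjunct (B \lor C) \land B.
So the root w0 does not force \neg (((B \lor C) \land B) \lor (C \land (A \to B))); the model is a countermodel.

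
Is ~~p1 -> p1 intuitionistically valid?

This is double-negation elimination, which is not intuitionistically valid.
A Kripke countermodel: worlds s0, s1; order generated by s0 <= s1; atoms true at each world — s0:{}; s1:{p1}.
s0 ||-/- ~~p1 -> p1: already at s0 itself, s0 ||- ~~p1 but s0 ||-/- p1.
s0 lacks atom p1, so s0 ||-/- p1.
So the root s0 does not force the formula.

No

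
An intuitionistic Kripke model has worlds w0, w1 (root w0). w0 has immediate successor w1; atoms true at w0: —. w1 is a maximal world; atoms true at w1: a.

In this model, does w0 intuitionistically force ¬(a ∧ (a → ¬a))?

Yes

w0 ⊩ ¬(a ∧ (a → ¬a)): no world accessible from w0 forces a ∧ (a → ¬a).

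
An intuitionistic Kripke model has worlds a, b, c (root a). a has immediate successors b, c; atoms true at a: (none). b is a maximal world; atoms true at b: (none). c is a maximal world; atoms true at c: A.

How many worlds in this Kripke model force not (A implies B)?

1

a: does not force it — a does not force not (A implies B) since b is accessible from a and b forces A implies B.
b: does not force it — b does not force not (A implies B) since b is accessible from b and b forces A implies B.
c: forces it.
Worlds forcing the formula: {c}.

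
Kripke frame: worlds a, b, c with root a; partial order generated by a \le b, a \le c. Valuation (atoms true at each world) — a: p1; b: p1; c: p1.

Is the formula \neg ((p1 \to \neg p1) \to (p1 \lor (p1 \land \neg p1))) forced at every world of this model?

No

Not every world: a \nVdash \neg ((p1 \to \neg p1) \to (p1 \lor (p1 \land \neg p1))).
a \nVdash \neg ((p1 \to \neg p1) \to (p1 \lor (p1 \land \neg p1))) since a is accessible from a and a \Vdash (p1 \to \neg p1) \to (p1 \lor (p1 \land \neg p1)).
a \Vdash (p1 \to \neg p1) \to (p1 \lor (p1 \land \neg p1)) vacuously: no world accessible from a forces the antecedent p1 \to \neg p1.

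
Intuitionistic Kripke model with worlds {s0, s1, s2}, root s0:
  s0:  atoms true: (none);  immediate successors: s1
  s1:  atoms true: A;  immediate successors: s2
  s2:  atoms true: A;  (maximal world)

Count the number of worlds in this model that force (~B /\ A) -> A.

s0: forces it.
s1: forces it.
s2: forces it.
Worlds forcing the formula: {s0, s1, s2}.

3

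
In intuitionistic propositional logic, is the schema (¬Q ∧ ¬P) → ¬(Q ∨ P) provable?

Yes

This is a constructively valid De Morgan direction (conjunction of negations to negated disjunction), which is intuitionistically derivable.
If both ¬Q and ¬P hold at a world, no accessible world forces Q or forces P, so none forces Q ∨ P.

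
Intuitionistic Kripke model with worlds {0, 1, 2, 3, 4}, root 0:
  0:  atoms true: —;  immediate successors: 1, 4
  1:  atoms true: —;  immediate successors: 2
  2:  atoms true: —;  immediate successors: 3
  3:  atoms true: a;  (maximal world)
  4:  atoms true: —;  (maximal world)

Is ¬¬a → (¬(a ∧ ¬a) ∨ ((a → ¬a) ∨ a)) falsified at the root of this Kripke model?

No

0 ⊩ ¬¬a → (¬(a ∧ ¬a) ∨ ((a → ¬a) ∨ a)): every world accessible from 0 that forces ¬¬a (namely 1, 2, 3) also forces ¬(a ∧ ¬a) ∨ ((a → ¬a) ∨ a).
So the root 0 forces ¬¬a → (¬(a ∧ ¬a) ∨ ((a → ¬a) ∨ a)); the model is not a countermodel.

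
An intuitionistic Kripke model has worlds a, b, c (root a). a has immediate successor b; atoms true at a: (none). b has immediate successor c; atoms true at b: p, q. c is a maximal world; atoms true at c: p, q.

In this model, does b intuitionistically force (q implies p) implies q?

Yes

b forces (q implies p) implies q: every world accessible from b that forces q implies p (namely b, c) also forces q.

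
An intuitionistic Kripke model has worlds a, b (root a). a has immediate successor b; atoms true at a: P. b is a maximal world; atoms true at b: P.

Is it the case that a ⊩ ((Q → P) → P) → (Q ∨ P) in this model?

a ⊩ ((Q → P) → P) → (Q ∨ P): every world accessible from a that forces (Q → P) → P (namely a, b) also forces Q ∨ P.

Yes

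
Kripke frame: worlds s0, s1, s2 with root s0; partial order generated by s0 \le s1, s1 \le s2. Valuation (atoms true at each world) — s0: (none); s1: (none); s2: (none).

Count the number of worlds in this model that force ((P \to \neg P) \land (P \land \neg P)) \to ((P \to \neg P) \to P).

s0: forces it.
s1: forces it.
s2: forces it.
Worlds forcing the formula: {s0, s1, s2}.

3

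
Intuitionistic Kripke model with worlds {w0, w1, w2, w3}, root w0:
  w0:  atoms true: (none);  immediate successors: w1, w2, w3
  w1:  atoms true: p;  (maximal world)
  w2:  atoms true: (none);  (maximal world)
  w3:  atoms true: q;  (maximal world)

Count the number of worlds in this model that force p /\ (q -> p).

w0: does not force it — w0 ||-/- p /\ (q -> p) since w0 fails p.
w1: forces it.
w2: does not force it — w2 ||-/- p /\ (q -> p) since w2 fails p.
w3: does not force it — w3 ||-/- p /\ (q -> p) since w3 fails p.
Worlds forcing the formula: {w1}.

1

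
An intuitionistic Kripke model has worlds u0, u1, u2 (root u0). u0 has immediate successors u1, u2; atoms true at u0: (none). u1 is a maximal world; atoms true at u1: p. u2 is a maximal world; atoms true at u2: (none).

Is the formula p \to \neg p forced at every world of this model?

No

Not every world: u0 \nVdash p \to \neg p.
u0 \nVdash p \to \neg p: at the accessible world u1, u1 \Vdash p but u1 \nVdash \neg p.
u1 \nVdash \neg p since u1 is accessible from u1 and u1 \Vdash p.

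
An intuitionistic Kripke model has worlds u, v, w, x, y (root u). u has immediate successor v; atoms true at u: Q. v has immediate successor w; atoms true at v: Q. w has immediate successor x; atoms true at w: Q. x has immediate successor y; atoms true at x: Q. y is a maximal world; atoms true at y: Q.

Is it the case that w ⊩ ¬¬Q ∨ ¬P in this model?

w ⊩ ¬¬Q ∨ ¬P via the disjunct ¬¬Q.

Yes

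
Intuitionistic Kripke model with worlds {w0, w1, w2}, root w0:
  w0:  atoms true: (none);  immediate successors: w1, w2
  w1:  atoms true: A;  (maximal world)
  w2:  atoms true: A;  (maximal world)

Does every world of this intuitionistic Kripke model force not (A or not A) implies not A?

w0 forces not (A or not A) implies not A vacuously: no world accessible from w0 forces the antecedent not (A or not A).
Since the root w0 forces not (A or not A) implies not A and forcing is persistent (monotone upward), every world forces it.

Yes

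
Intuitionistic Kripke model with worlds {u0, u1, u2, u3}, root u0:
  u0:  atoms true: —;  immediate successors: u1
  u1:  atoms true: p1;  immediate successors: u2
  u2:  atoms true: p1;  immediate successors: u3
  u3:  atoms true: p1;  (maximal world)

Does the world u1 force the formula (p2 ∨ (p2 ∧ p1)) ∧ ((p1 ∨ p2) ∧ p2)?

u1 ⊮ (p2 ∨ (p2 ∧ p1)) ∧ ((p1 ∨ p2) ∧ p2) since u1 fails p2 ∨ (p2 ∧ p1).

No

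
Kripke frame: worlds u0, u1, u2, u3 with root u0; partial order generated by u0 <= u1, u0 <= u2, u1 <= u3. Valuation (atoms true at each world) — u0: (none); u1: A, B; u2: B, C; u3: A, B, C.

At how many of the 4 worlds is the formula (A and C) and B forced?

1

u0: does not force it — u0 does not force (A and C) and B since u0 fails A and C.
u1: does not force it — u1 does not force (A and C) and B since u1 fails A and C.
u2: does not force it.
u3: forces it.
Worlds forcing the formula: {u3}.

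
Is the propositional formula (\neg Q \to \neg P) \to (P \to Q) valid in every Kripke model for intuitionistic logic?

No

This is the converse of contraposition, which is not intuitionistically valid.
A Kripke countermodel: worlds a, b; order generated by a \le b; atoms true at each world — a:{P}; b:{P,Q}.
a \nVdash (\neg Q \to \neg P) \to (P \to Q): already at a itself, a \Vdash \neg Q \to \neg P but a \nVdash P \to Q.
a \nVdash P \to Q: already at a itself, a \Vdash P but a \nVdash Q.
a lacks atom Q, so a \nVdash Q.
So the root a does not force the formula.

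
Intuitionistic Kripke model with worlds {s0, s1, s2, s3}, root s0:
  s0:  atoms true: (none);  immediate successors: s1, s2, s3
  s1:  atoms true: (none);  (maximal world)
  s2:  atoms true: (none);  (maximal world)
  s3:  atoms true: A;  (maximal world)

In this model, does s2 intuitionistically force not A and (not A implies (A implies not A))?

Yes

s2 forces not A and (not A implies (A implies not A)) since s2 forces both conjuncts.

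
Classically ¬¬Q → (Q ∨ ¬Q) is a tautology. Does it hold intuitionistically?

No

This is a variant of double-negation elimination (deriving excluded middle from double negation), which is not intuitionistically valid.
A Kripke countermodel: worlds u0, u1; order generated by u0 ≤ u1; atoms true at each world — u0:{}; u1:{Q}.
u0 ⊮ ¬¬Q → (Q ∨ ¬Q): already at u0 itself, u0 ⊩ ¬¬Q but u0 ⊮ Q ∨ ¬Q.
u0 ⊮ Q ∨ ¬Q: neither disjunct is forced at u0.
u0 lacks atom Q, so u0 ⊮ Q.
So the root u0 does not force the formula.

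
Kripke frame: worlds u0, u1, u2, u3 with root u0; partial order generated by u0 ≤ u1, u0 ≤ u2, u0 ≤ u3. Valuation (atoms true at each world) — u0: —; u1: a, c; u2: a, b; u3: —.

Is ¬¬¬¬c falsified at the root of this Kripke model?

Yes

u0 ⊮ ¬¬¬¬c since u2 is accessible from u0 and u2 ⊩ ¬¬¬c.
u2 ⊩ ¬¬¬c: no world accessible from u2 forces ¬¬c.
So the root u0 does not force ¬¬¬¬c; the model is a countermodel.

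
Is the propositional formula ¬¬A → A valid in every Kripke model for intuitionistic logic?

No

This is double-negation elimination, which is not intuitionistically valid.
A Kripke countermodel: worlds u, v; order generated by u ≤ v; atoms true at each world — u:{}; v:{A}.
u ⊮ ¬¬A → A: already at u itself, u ⊩ ¬¬A but u ⊮ A.
u lacks atom A, so u ⊮ A.
So the root u does not force the formula.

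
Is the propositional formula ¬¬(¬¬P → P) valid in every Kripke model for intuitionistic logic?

Yes

This is the double negation of double-negation elimination, which is intuitionistically derivable.
By Glivenko's theorem the double negation of any classical propositional tautology is intuitionistically provable; ¬¬P → P is classically a tautology.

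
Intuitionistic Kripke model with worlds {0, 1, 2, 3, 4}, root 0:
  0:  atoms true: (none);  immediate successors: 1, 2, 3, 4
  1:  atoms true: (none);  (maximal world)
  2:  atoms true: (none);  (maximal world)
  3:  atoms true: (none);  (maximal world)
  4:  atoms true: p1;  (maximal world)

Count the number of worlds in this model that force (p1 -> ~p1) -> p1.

0: does not force it — 0 ||-/- (p1 -> ~p1) -> p1: at the accessible world 1, 1 ||- p1 -> ~p1 but 1 ||-/- p1.
1: does not force it — 1 ||-/- (p1 -> ~p1) -> p1: already at 1 itself, 1 ||- p1 -> ~p1 but 1 ||-/- p1.
2: does not force it — 2 ||-/- (p1 -> ~p1) -> p1: already at 2 itself, 2 ||- p1 -> ~p1 but 2 ||-/- p1.
3: does not force it.
4: forces it.
Worlds forcing the formula: {4}.

1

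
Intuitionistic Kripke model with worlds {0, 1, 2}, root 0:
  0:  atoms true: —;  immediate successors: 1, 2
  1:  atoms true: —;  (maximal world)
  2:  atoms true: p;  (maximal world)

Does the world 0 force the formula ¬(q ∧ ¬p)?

0 ⊩ ¬(q ∧ ¬p): no world accessible from 0 forces q ∧ ¬p.

Yes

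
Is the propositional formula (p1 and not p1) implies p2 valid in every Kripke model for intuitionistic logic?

This is an instance of ex falso quodlibet, which is intuitionistically derivable.
No world can force both p1 and not p1, so the antecedent p1 and not p1 is never forced and the implication holds vacuously at every world.

Yes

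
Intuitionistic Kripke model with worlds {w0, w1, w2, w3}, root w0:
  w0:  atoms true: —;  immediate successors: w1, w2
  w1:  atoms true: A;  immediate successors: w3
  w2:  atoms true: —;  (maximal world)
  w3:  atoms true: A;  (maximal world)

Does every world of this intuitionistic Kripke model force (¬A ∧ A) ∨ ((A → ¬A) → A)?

Not every world: w0 ⊮ (¬A ∧ A) ∨ ((A → ¬A) → A).
w0 ⊮ (¬A ∧ A) ∨ ((A → ¬A) → A): neither disjunct is forced at w0.
w0 ⊮ ¬A ∧ A since w0 fails ¬A.

No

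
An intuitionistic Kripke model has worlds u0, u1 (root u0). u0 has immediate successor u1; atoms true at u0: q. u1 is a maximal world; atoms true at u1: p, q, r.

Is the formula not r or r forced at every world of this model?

Not every world: u0 does not force not r or r.
u0 does not force not r or r: neither disjunct is forced at u0.
u0 does not force not r since u1 is accessible from u0 and u1 forces r.

No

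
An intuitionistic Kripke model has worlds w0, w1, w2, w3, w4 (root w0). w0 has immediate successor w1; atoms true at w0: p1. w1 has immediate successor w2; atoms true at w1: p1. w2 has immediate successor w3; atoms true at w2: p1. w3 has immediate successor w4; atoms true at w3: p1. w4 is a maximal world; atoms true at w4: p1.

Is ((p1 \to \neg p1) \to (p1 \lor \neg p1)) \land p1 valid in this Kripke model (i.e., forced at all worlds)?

Yes

w0 \Vdash ((p1 \to \neg p1) \to (p1 \lor \neg p1)) \land p1 since w0 forces both conjuncts.
Since the root w0 forces ((p1 \to \neg p1) \to (p1 \lor \neg p1)) \land p1 and forcing is persistent (monotone upward), every world forces it.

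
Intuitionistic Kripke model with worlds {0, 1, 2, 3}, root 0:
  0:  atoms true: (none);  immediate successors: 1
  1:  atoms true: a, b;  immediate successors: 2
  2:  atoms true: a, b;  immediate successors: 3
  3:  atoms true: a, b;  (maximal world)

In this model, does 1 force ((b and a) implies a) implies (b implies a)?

1 forces ((b and a) implies a) implies (b implies a): every world accessible from 1 that forces (b and a) implies a (namely 1, 2, 3) also forces b implies a.

Yes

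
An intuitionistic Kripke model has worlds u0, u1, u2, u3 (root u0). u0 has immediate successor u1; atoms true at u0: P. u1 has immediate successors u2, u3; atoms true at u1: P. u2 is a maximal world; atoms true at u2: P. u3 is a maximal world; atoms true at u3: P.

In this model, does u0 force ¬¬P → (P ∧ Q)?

No

u0 ⊮ ¬¬P → (P ∧ Q): already at u0 itself, u0 ⊩ ¬¬P but u0 ⊮ P ∧ Q.
u0 ⊮ P ∧ Q since u0 fails Q.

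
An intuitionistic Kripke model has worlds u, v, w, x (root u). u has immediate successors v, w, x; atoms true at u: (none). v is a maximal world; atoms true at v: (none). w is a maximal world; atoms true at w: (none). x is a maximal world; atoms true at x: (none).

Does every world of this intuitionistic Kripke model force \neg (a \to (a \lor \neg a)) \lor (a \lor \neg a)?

Yes

u \Vdash \neg (a \to (a \lor \neg a)) \lor (a \lor \neg a) via the disjunct a \lor \neg a.
Since the root u forces \neg (a \to (a \lor \neg a)) \lor (a \lor \neg a) and forcing is persistent (monotone upward), every world forces it.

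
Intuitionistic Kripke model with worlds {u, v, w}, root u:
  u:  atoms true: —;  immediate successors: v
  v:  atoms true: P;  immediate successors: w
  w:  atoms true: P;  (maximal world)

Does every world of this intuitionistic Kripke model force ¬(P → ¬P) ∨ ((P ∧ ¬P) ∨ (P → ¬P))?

u ⊩ ¬(P → ¬P) ∨ ((P ∧ ¬P) ∨ (P → ¬P)) via the disjunct ¬(P → ¬P).
Since the root u forces ¬(P → ¬P) ∨ ((P ∧ ¬P) ∨ (P → ¬P)) and forcing is persistent (monotone upward), every world forces it.

Yes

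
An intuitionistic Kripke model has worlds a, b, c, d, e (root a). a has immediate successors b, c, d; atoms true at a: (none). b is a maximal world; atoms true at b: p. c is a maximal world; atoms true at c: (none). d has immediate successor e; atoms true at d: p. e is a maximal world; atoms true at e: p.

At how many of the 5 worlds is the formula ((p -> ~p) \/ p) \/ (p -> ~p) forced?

4

a: does not force it — a ||-/- ((p -> ~p) \/ p) \/ (p -> ~p): neither disjunct is forced at a.
b: forces it.
c: forces it.
d: forces it.
e: forces it.
Worlds forcing the formula: {b, c, d, e}.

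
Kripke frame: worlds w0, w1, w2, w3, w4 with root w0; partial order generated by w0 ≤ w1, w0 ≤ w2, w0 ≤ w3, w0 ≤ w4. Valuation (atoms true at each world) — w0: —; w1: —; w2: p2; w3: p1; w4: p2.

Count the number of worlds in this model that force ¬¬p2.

2

w0: does not force it — w0 ⊮ ¬¬p2 since w1 is accessible from w0 and w1 ⊩ ¬p2.
w1: does not force it — w1 ⊮ ¬¬p2 since w1 is accessible from w1 and w1 ⊩ ¬p2.
w2: forces it.
w3: does not force it.
w4: forces it.
Worlds forcing the formula: {w2, w4}.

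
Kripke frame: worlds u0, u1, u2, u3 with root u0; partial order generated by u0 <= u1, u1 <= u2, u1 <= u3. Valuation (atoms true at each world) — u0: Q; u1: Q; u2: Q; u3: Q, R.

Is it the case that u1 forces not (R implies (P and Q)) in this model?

No

u1 does not force not (R implies (P and Q)) since u2 is accessible from u1 and u2 forces R implies (P and Q).
u2 forces R implies (P and Q) vacuously: no world accessible from u2 forces the antecedent R.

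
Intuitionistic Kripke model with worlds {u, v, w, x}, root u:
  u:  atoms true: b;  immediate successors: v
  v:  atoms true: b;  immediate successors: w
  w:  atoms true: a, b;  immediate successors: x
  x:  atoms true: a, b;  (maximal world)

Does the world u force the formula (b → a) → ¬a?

No

u ⊮ (b → a) → ¬a: at the accessible world w, w ⊩ b → a but w ⊮ ¬a.
w ⊮ ¬a since w is accessible from w and w ⊩ a.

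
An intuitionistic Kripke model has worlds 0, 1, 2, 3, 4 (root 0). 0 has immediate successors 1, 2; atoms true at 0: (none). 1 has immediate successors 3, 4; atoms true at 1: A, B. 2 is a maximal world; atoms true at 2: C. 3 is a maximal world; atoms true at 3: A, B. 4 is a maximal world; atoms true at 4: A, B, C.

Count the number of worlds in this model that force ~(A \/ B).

1

0: does not force it — 0 ||-/- ~(A \/ B) since 1 is accessible from 0 and 1 ||- A \/ B.
1: does not force it — 1 ||-/- ~(A \/ B) since 1 is accessible from 1 and 1 ||- A \/ B.
2: forces it.
3: does not force it — 3 ||-/- ~(A \/ B) since 3 is accessible from 3 and 3 ||- A \/ B.
4: does not force it.
Worlds forcing the formula: {2}.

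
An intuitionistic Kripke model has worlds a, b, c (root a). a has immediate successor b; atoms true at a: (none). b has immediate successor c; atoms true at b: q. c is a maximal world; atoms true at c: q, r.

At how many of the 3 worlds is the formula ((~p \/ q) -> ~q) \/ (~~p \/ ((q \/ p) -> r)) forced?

1

a: does not force it — a ||-/- ((~p \/ q) -> ~q) \/ (~~p \/ ((q \/ p) -> r)): neither disjunct is forced at a.
b: does not force it — b ||-/- ((~p \/ q) -> ~q) \/ (~~p \/ ((q \/ p) -> r)): neither disjunct is forced at b.
c: forces it.
Worlds forcing the formula: {c}.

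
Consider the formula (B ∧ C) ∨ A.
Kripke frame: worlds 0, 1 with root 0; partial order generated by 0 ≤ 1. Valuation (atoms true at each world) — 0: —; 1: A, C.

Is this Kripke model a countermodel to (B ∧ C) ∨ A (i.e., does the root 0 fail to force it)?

Yes

0 ⊮ (B ∧ C) ∨ A: neither disjunct is forced at 0.
0 ⊮ B ∧ C since 0 fails B.
So the root 0 does not force (B ∧ C) ∨ A; the model is a countermodel.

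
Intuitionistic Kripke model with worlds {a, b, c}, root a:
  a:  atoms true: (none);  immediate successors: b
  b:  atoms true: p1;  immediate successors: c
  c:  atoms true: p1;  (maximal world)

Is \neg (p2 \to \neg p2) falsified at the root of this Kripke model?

Yes

a \nVdash \neg (p2 \to \neg p2) since a is accessible from a and a \Vdash p2 \to \neg p2.
a \Vdash p2 \to \neg p2 vacuously: no world accessible from a forces the antecedent p2.
So the root a does not force \neg (p2 \to \neg p2); the model is a countermodel.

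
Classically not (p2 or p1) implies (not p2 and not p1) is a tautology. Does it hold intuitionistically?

Yes

This is a constructively valid De Morgan direction (negated disjunction to conjunction of negations), which is intuitionistically derivable.
From not (p2 or p1): if p2 held then p2 or p1 would, contradiction — so not p2; similarly not p1.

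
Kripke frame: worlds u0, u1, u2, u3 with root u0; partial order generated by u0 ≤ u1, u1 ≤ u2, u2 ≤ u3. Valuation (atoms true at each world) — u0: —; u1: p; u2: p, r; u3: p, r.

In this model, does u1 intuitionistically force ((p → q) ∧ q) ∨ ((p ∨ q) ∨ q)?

Yes

u1 ⊩ ((p → q) ∧ q) ∨ ((p ∨ q) ∨ q) via the disjunct (p ∨ q) ∨ q.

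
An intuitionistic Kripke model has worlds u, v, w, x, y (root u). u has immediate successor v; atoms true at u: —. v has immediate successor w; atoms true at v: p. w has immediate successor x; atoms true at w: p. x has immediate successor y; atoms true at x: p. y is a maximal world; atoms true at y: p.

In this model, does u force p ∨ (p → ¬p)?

No

u ⊮ p ∨ (p → ¬p): neither disjunct is forced at u.
u lacks atom p, so u ⊮ p.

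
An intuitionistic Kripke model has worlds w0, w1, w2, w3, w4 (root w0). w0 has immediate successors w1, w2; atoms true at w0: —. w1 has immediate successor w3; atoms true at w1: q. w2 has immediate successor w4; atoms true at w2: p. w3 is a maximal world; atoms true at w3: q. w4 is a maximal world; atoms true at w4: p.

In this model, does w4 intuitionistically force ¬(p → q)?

Yes

w4 ⊩ ¬(p → q): no world accessible from w4 forces p → q.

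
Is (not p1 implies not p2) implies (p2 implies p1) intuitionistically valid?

No

This is the converse of contraposition, which is not intuitionistically valid.
A Kripke countermodel: worlds w0, w1; order generated by w0 <= w1; atoms true at each world — w0:{p2}; w1:{p1,p2}.
w0 does not force (not p1 implies not p2) implies (p2 implies p1): already at w0 itself, w0 forces not p1 implies not p2 but w0 does not force p2 implies p1.
w0 does not force p2 implies p1: already at w0 itself, w0 forces p2 but w0 does not force p1.
w0 lacks atom p1, so w0 does not force p1.
So the root w0 does not force the formula.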